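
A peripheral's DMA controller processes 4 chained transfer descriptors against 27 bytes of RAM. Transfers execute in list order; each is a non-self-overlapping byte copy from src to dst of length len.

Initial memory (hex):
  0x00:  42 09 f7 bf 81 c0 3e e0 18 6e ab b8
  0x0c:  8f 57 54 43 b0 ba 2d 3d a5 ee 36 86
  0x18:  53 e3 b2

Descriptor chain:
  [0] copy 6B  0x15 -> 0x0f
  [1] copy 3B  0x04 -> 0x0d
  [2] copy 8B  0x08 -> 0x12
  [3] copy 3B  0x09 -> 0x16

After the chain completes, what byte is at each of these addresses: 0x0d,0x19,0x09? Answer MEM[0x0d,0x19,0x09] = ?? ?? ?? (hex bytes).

MEM[0x0d,0x19,0x09] = 81 3e 6e

  after D0: wrote 6B at 0x0f = ee368653e3b2
  after D1: wrote 3B at 0x0d = 81c03e
  after D2: wrote 8B at 0x12 = 186eabb88f81c03e
  after D3: wrote 3B at 0x16 = 6eabb8
query mem[0x0d]=0x81, mem[0x19]=0x3e, mem[0x09]=0x6e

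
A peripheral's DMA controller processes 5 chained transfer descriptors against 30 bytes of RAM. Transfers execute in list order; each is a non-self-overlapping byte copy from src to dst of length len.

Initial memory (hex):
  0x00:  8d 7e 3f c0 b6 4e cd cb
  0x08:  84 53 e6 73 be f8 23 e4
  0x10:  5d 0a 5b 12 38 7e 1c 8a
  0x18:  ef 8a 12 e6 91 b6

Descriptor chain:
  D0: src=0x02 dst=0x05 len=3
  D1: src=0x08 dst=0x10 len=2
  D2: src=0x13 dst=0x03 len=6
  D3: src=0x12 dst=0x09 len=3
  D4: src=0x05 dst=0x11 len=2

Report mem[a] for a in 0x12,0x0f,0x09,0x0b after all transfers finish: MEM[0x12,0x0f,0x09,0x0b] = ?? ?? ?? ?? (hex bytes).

#0 dst[0x05+3] := {0x3f,0xc0,0xb6}
#1 dst[0x10+2] := {0x84,0x53}
#2 dst[0x03+6] := {0x12,0x38,0x7e,0x1c,0x8a,0xef}
#3 dst[0x09+3] := {0x5b,0x12,0x38}
#4 dst[0x11+2] := {0x7e,0x1c}
query mem[0x12]=0x1c, mem[0x0f]=0xe4, mem[0x09]=0x5b, mem[0x0b]=0x38

MEM[0x12,0x0f,0x09,0x0b] = 1c e4 5b 38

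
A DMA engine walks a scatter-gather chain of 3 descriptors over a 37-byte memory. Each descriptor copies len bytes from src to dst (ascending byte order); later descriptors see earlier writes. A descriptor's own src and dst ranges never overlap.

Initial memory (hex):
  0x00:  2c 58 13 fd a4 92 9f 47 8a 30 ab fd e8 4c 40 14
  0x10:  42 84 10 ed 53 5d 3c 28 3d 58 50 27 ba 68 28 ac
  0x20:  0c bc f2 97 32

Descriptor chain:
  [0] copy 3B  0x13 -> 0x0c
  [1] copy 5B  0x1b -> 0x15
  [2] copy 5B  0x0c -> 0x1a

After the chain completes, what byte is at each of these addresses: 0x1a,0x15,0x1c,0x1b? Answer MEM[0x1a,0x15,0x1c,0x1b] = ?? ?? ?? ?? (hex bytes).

MEM[0x1a,0x15,0x1c,0x1b] = ed 27 5d 53

D0: mem[0x0c..0x0e] <- [ed 53 5d]
D1: mem[0x15..0x19] <- [27 ba 68 28 ac]
D2: mem[0x1a..0x1e] <- [ed 53 5d 14 42]
query mem[0x1a]=0xed, mem[0x15]=0x27, mem[0x1c]=0x5d, mem[0x1b]=0x53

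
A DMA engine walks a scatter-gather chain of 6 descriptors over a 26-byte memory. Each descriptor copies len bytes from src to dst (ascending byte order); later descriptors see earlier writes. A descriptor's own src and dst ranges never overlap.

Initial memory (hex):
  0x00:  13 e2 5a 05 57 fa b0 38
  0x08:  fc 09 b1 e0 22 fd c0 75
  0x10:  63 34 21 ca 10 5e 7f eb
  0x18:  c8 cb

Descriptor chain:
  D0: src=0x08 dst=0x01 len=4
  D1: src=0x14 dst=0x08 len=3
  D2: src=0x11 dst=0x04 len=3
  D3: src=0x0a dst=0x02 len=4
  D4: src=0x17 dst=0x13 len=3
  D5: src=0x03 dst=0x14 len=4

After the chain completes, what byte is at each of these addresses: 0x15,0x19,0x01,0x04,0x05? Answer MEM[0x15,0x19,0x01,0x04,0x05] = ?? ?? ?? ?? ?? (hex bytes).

MEM[0x15,0x19,0x01,0x04,0x05] = 22 cb fc 22 fd

D0: mem[0x01..0x04] <- [fc 09 b1 e0]
D1: mem[0x08..0x0a] <- [10 5e 7f]
D2: mem[0x04..0x06] <- [34 21 ca]
D3: mem[0x02..0x05] <- [7f e0 22 fd]
D4: mem[0x13..0x15] <- [eb c8 cb]
D5: mem[0x14..0x17] <- [e0 22 fd ca]
query mem[0x15]=0x22, mem[0x19]=0xcb, mem[0x01]=0xfc, mem[0x04]=0x22, mem[0x05]=0xfd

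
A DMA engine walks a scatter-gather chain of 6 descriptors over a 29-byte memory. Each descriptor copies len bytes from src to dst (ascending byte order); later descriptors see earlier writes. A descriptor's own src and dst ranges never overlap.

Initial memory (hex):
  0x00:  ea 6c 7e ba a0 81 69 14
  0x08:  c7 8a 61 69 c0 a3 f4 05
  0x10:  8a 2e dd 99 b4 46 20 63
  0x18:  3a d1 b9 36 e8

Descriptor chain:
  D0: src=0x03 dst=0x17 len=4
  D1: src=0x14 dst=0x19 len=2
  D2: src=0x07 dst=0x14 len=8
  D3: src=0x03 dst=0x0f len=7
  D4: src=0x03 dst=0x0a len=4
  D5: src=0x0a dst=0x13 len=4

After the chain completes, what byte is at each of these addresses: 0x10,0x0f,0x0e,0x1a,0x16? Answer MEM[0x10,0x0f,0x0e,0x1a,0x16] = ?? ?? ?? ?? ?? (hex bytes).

MEM[0x10,0x0f,0x0e,0x1a,0x16] = a0 ba f4 a3 69

[0] 0x03->0x17 len=4 : ba a0 81 69
[1] 0x14->0x19 len=2 : b4 46
[2] 0x07->0x14 len=8 : 14 c7 8a 61 69 c0 a3 f4
[3] 0x03->0x0f len=7 : ba a0 81 69 14 c7 8a
[4] 0x03->0x0a len=4 : ba a0 81 69
[5] 0x0a->0x13 len=4 : ba a0 81 69
query mem[0x10]=0xa0, mem[0x0f]=0xba, mem[0x0e]=0xf4, mem[0x1a]=0xa3, mem[0x16]=0x69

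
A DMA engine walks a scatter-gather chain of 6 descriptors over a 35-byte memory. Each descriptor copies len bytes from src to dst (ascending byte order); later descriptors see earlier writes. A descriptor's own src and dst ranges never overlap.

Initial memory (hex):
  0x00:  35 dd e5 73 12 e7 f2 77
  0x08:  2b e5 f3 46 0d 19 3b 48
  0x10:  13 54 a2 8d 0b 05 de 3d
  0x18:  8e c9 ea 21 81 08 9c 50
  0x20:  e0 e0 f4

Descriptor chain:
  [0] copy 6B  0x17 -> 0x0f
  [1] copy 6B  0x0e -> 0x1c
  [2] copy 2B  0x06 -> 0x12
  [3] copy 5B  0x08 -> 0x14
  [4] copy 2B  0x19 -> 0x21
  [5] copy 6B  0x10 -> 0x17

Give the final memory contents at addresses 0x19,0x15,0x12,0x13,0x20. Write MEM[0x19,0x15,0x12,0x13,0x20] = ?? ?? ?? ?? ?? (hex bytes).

#0 dst[0x0f+6] := {0x3d,0x8e,0xc9,0xea,0x21,0x81}
#1 dst[0x1c+6] := {0x3b,0x3d,0x8e,0xc9,0xea,0x21}
#2 dst[0x12+2] := {0xf2,0x77}
#3 dst[0x14+5] := {0x2b,0xe5,0xf3,0x46,0x0d}
#4 dst[0x21+2] := {0xc9,0xea}
#5 dst[0x17+6] := {0x8e,0xc9,0xf2,0x77,0x2b,0xe5}
query mem[0x19]=0xf2, mem[0x15]=0xe5, mem[0x12]=0xf2, mem[0x13]=0x77, mem[0x20]=0xea

MEM[0x19,0x15,0x12,0x13,0x20] = f2 e5 f2 77 ea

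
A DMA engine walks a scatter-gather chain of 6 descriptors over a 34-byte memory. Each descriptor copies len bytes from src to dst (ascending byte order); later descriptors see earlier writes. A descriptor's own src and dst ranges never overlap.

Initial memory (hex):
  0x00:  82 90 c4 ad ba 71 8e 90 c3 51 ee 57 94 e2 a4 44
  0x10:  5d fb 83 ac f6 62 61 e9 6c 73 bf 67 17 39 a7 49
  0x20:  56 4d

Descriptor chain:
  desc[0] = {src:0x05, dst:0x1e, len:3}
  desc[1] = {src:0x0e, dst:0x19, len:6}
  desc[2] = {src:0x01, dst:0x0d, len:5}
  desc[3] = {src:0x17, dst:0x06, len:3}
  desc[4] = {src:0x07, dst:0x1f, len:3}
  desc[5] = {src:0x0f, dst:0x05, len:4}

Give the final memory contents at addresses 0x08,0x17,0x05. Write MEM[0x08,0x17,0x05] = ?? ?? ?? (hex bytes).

  after D0: wrote 3B at 0x1e = 718e90
  after D1: wrote 6B at 0x19 = a4445dfb83ac
  after D2: wrote 5B at 0x0d = 90c4adba71
  after D3: wrote 3B at 0x06 = e96ca4
  after D4: wrote 3B at 0x1f = 6ca451
  after D5: wrote 4B at 0x05 = adba7183
query mem[0x08]=0x83, mem[0x17]=0xe9, mem[0x05]=0xad

MEM[0x08,0x17,0x05] = 83 e9 ad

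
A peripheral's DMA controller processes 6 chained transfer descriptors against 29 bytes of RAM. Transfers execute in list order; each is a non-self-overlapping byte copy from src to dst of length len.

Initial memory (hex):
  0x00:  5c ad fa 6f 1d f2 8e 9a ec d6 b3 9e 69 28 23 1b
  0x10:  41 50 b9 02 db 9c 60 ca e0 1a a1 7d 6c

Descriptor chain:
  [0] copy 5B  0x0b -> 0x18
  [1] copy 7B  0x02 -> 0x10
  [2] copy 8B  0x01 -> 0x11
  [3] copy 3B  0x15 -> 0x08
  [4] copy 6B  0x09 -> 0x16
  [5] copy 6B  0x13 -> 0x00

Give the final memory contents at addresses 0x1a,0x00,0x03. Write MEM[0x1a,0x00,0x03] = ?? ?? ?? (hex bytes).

MEM[0x1a,0x00,0x03] = 28 6f 8e

  after D0: wrote 5B at 0x18 = 9e6928231b
  after D1: wrote 7B at 0x10 = fa6f1df28e9aec
  after D2: wrote 8B at 0x11 = adfa6f1df28e9aec
  after D3: wrote 3B at 0x08 = f28e9a
  after D4: wrote 6B at 0x16 = 8e9a9e692823
  after D5: wrote 6B at 0x00 = 6f1df28e9a9e
query mem[0x1a]=0x28, mem[0x00]=0x6f, mem[0x03]=0x8e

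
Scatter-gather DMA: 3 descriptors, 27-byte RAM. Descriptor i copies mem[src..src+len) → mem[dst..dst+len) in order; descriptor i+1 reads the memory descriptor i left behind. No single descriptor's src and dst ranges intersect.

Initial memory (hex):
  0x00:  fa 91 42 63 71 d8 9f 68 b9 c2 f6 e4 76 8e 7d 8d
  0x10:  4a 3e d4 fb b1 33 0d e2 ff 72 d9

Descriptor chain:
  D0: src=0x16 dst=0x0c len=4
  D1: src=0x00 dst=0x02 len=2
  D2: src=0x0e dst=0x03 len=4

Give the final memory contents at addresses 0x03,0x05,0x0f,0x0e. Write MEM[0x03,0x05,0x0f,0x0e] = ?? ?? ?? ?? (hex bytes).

MEM[0x03,0x05,0x0f,0x0e] = ff 4a 72 ff

#0 dst[0x0c+4] := {0x0d,0xe2,0xff,0x72}
#1 dst[0x02+2] := {0xfa,0x91}
#2 dst[0x03+4] := {0xff,0x72,0x4a,0x3e}
query mem[0x03]=0xff, mem[0x05]=0x4a, mem[0x0f]=0x72, mem[0x0e]=0xff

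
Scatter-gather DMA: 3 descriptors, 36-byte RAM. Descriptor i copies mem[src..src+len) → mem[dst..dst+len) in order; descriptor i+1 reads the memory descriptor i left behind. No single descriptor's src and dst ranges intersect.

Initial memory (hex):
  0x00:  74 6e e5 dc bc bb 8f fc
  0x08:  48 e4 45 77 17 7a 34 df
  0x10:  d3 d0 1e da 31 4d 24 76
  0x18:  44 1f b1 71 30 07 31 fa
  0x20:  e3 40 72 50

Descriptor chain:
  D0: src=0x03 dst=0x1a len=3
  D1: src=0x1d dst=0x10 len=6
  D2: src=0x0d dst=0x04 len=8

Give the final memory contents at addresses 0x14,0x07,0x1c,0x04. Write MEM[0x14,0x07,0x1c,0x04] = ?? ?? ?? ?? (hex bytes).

MEM[0x14,0x07,0x1c,0x04] = 40 07 bb 7a

#0 dst[0x1a+3] := {0xdc,0xbc,0xbb}
#1 dst[0x10+6] := {0x07,0x31,0xfa,0xe3,0x40,0x72}
#2 dst[0x04+8] := {0x7a,0x34,0xdf,0x07,0x31,0xfa,0xe3,0x40}
query mem[0x14]=0x40, mem[0x07]=0x07, mem[0x1c]=0xbb, mem[0x04]=0x7a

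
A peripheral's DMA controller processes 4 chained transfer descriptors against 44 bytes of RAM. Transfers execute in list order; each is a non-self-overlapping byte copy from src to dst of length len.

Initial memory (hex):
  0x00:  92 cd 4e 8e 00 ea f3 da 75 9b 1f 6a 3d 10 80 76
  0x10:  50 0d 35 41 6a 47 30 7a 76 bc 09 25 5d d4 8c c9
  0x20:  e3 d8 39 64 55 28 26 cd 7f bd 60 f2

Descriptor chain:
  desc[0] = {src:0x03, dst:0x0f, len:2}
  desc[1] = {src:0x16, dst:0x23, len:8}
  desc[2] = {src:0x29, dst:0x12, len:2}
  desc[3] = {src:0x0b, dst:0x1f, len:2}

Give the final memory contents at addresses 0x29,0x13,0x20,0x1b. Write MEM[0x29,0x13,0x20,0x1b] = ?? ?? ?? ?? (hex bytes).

MEM[0x29,0x13,0x20,0x1b] = 5d d4 3d 25

[0] 0x03->0x0f len=2 : 8e 00
[1] 0x16->0x23 len=8 : 30 7a 76 bc 09 25 5d d4
[2] 0x29->0x12 len=2 : 5d d4
[3] 0x0b->0x1f len=2 : 6a 3d
query mem[0x29]=0x5d, mem[0x13]=0xd4, mem[0x20]=0x3d, mem[0x1b]=0x25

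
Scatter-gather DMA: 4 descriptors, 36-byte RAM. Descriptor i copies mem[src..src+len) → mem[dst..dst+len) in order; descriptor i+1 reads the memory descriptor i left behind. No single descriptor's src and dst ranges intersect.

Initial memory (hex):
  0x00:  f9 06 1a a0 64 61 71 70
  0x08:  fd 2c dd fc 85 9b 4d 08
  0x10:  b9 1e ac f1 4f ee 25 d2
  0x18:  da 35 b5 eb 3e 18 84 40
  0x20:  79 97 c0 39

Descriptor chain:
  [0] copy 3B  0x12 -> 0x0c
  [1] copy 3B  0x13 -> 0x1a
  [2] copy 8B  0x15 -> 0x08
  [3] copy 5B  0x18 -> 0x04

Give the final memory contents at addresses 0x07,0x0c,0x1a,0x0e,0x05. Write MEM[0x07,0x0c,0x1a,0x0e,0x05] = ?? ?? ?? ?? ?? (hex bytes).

[0] 0x12->0x0c len=3 : ac f1 4f
[1] 0x13->0x1a len=3 : f1 4f ee
[2] 0x15->0x08 len=8 : ee 25 d2 da 35 f1 4f ee
[3] 0x18->0x04 len=5 : da 35 f1 4f ee
query mem[0x07]=0x4f, mem[0x0c]=0x35, mem[0x1a]=0xf1, mem[0x0e]=0x4f, mem[0x05]=0x35

MEM[0x07,0x0c,0x1a,0x0e,0x05] = 4f 35 f1 4f 35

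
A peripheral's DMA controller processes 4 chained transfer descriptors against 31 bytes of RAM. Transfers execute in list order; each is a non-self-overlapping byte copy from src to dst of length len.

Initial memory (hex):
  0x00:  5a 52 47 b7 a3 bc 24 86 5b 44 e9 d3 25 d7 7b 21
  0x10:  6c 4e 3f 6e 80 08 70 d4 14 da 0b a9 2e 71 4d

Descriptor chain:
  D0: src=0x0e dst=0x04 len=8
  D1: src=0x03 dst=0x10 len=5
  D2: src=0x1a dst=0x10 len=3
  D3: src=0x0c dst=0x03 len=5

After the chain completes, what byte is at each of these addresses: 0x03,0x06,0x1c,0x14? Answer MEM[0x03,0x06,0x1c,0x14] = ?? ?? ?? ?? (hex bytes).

D0: mem[0x04..0x0b] <- [7b 21 6c 4e 3f 6e 80 08]
D1: mem[0x10..0x14] <- [b7 7b 21 6c 4e]
D2: mem[0x10..0x12] <- [0b a9 2e]
D3: mem[0x03..0x07] <- [25 d7 7b 21 0b]
query mem[0x03]=0x25, mem[0x06]=0x21, mem[0x1c]=0x2e, mem[0x14]=0x4e

MEM[0x03,0x06,0x1c,0x14] = 25 21 2e 4e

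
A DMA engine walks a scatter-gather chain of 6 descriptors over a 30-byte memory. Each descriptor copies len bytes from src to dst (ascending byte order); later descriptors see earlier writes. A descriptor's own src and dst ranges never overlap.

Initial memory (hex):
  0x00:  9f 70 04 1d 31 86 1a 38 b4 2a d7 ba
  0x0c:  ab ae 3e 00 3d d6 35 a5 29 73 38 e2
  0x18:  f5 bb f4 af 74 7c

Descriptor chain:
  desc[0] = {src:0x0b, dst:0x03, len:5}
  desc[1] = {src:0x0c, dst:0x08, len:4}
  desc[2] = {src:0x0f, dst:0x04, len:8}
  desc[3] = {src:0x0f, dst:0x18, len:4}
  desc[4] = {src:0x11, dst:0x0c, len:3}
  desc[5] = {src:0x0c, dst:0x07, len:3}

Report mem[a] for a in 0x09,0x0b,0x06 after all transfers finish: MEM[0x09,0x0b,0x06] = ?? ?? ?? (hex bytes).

MEM[0x09,0x0b,0x06] = a5 38 d6

#0 dst[0x03+5] := {0xba,0xab,0xae,0x3e,0x00}
#1 dst[0x08+4] := {0xab,0xae,0x3e,0x00}
#2 dst[0x04+8] := {0x00,0x3d,0xd6,0x35,0xa5,0x29,0x73,0x38}
#3 dst[0x18+4] := {0x00,0x3d,0xd6,0x35}
#4 dst[0x0c+3] := {0xd6,0x35,0xa5}
#5 dst[0x07+3] := {0xd6,0x35,0xa5}
query mem[0x09]=0xa5, mem[0x0b]=0x38, mem[0x06]=0xd6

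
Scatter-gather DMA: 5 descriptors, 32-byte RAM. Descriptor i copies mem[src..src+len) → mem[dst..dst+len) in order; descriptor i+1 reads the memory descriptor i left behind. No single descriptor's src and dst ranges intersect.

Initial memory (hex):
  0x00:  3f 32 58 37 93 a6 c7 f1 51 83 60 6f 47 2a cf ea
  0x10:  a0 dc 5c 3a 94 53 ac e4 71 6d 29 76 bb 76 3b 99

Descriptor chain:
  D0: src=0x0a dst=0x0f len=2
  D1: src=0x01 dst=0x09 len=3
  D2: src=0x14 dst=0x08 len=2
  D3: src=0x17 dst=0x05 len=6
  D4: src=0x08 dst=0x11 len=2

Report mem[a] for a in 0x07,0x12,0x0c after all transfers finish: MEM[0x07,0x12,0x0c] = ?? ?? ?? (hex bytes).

MEM[0x07,0x12,0x0c] = 6d 76 47

D0: mem[0x0f..0x10] <- [60 6f]
D1: mem[0x09..0x0b] <- [32 58 37]
D2: mem[0x08..0x09] <- [94 53]
D3: mem[0x05..0x0a] <- [e4 71 6d 29 76 bb]
D4: mem[0x11..0x12] <- [29 76]
query mem[0x07]=0x6d, mem[0x12]=0x76, mem[0x0c]=0x47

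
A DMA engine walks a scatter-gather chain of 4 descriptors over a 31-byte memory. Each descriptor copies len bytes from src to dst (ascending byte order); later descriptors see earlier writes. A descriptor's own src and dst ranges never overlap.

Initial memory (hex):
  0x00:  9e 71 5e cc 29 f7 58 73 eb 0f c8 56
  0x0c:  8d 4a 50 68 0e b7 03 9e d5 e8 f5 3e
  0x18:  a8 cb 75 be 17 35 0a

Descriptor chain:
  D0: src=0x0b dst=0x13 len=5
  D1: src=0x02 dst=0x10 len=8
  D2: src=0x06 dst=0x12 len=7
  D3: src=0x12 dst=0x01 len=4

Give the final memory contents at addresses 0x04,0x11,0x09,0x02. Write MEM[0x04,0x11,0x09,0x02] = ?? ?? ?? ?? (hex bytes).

MEM[0x04,0x11,0x09,0x02] = 0f cc 0f 73

[0] 0x0b->0x13 len=5 : 56 8d 4a 50 68
[1] 0x02->0x10 len=8 : 5e cc 29 f7 58 73 eb 0f
[2] 0x06->0x12 len=7 : 58 73 eb 0f c8 56 8d
[3] 0x12->0x01 len=4 : 58 73 eb 0f
query mem[0x04]=0x0f, mem[0x11]=0xcc, mem[0x09]=0x0f, mem[0x02]=0x73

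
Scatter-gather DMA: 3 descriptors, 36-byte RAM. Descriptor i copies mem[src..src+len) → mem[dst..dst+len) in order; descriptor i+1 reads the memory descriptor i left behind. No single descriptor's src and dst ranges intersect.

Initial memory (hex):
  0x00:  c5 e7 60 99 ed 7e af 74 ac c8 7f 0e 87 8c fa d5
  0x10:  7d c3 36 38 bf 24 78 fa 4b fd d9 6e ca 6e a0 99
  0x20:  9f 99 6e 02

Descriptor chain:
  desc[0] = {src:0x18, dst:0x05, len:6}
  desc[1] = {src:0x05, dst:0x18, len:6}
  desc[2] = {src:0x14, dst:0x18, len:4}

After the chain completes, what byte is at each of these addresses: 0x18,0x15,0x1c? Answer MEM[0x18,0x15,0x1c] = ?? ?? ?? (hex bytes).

MEM[0x18,0x15,0x1c] = bf 24 ca

D0: mem[0x05..0x0a] <- [4b fd d9 6e ca 6e]
D1: mem[0x18..0x1d] <- [4b fd d9 6e ca 6e]
D2: mem[0x18..0x1b] <- [bf 24 78 fa]
query mem[0x18]=0xbf, mem[0x15]=0x24, mem[0x1c]=0xca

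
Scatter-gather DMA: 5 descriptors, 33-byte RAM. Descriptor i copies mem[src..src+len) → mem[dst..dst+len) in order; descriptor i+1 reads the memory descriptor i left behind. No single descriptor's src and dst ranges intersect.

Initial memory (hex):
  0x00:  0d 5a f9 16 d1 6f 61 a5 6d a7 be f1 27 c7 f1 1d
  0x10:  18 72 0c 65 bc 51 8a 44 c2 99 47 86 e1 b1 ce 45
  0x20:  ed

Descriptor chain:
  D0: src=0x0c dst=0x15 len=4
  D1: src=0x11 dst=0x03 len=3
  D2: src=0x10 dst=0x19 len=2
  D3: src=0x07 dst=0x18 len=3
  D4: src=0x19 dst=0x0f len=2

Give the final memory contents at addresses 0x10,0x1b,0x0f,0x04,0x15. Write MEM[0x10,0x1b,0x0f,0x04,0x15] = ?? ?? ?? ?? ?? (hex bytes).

MEM[0x10,0x1b,0x0f,0x04,0x15] = a7 86 6d 0c 27

D0: mem[0x15..0x18] <- [27 c7 f1 1d]
D1: mem[0x03..0x05] <- [72 0c 65]
D2: mem[0x19..0x1a] <- [18 72]
D3: mem[0x18..0x1a] <- [a5 6d a7]
D4: mem[0x0f..0x10] <- [6d a7]
query mem[0x10]=0xa7, mem[0x1b]=0x86, mem[0x0f]=0x6d, mem[0x04]=0x0c, mem[0x15]=0x27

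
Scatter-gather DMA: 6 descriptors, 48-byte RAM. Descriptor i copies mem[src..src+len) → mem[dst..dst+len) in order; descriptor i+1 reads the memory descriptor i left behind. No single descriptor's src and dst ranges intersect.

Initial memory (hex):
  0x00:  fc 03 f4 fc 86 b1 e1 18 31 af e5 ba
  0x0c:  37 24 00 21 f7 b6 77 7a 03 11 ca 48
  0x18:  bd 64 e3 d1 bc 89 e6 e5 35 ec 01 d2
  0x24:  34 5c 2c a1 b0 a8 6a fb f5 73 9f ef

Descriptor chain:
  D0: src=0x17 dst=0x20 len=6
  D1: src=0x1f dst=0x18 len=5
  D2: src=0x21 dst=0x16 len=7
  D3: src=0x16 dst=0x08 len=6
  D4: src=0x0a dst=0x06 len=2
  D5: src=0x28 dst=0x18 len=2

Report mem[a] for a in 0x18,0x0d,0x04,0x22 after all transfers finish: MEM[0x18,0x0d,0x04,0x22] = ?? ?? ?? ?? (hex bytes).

D0: mem[0x20..0x25] <- [48 bd 64 e3 d1 bc]
D1: mem[0x18..0x1c] <- [e5 48 bd 64 e3]
D2: mem[0x16..0x1c] <- [bd 64 e3 d1 bc 2c a1]
D3: mem[0x08..0x0d] <- [bd 64 e3 d1 bc 2c]
D4: mem[0x06..0x07] <- [e3 d1]
D5: mem[0x18..0x19] <- [b0 a8]
query mem[0x18]=0xb0, mem[0x0d]=0x2c, mem[0x04]=0x86, mem[0x22]=0x64

MEM[0x18,0x0d,0x04,0x22] = b0 2c 86 64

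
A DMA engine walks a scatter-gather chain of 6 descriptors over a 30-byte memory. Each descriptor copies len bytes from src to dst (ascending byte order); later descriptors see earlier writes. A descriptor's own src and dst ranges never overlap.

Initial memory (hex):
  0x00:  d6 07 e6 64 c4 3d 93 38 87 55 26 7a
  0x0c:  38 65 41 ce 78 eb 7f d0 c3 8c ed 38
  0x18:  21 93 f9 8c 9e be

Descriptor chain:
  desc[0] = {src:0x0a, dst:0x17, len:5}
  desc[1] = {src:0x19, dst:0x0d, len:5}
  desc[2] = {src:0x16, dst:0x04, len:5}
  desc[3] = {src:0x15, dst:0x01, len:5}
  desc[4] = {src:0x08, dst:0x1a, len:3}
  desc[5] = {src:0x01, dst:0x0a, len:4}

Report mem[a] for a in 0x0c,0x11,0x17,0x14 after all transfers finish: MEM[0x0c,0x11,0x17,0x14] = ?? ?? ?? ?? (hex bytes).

D0: mem[0x17..0x1b] <- [26 7a 38 65 41]
D1: mem[0x0d..0x11] <- [38 65 41 9e be]
D2: mem[0x04..0x08] <- [ed 26 7a 38 65]
D3: mem[0x01..0x05] <- [8c ed 26 7a 38]
D4: mem[0x1a..0x1c] <- [65 55 26]
D5: mem[0x0a..0x0d] <- [8c ed 26 7a]
query mem[0x0c]=0x26, mem[0x11]=0xbe, mem[0x17]=0x26, mem[0x14]=0xc3

MEM[0x0c,0x11,0x17,0x14] = 26 be 26 c3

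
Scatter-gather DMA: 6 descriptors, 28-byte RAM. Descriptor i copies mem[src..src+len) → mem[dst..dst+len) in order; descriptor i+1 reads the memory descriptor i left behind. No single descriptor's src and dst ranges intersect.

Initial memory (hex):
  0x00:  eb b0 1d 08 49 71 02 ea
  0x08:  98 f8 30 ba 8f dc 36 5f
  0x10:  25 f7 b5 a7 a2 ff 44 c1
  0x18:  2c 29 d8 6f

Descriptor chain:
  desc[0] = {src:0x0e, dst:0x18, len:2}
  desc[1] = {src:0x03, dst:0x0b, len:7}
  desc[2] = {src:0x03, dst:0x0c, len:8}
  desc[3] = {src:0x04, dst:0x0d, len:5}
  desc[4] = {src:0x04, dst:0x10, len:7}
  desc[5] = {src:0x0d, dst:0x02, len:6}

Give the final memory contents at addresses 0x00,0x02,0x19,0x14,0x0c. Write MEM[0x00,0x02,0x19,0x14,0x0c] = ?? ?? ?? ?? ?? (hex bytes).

#0 dst[0x18+2] := {0x36,0x5f}
#1 dst[0x0b+7] := {0x08,0x49,0x71,0x02,0xea,0x98,0xf8}
#2 dst[0x0c+8] := {0x08,0x49,0x71,0x02,0xea,0x98,0xf8,0x30}
#3 dst[0x0d+5] := {0x49,0x71,0x02,0xea,0x98}
#4 dst[0x10+7] := {0x49,0x71,0x02,0xea,0x98,0xf8,0x30}
#5 dst[0x02+6] := {0x49,0x71,0x02,0x49,0x71,0x02}
query mem[0x00]=0xeb, mem[0x02]=0x49, mem[0x19]=0x5f, mem[0x14]=0x98, mem[0x0c]=0x08

MEM[0x00,0x02,0x19,0x14,0x0c] = eb 49 5f 98 08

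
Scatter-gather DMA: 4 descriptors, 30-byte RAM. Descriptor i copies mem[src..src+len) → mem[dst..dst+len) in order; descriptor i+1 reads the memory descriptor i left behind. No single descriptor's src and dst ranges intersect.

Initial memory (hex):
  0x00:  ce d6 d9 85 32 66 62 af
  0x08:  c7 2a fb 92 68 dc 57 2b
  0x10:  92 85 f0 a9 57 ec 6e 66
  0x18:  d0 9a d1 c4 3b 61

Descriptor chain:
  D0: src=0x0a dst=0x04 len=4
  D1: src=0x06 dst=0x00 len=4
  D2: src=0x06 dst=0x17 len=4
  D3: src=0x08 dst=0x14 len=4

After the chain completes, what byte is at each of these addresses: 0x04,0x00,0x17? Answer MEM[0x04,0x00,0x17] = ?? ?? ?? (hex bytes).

MEM[0x04,0x00,0x17] = fb 68 92

  after D0: wrote 4B at 0x04 = fb9268dc
  after D1: wrote 4B at 0x00 = 68dcc72a
  after D2: wrote 4B at 0x17 = 68dcc72a
  after D3: wrote 4B at 0x14 = c72afb92
query mem[0x04]=0xfb, mem[0x00]=0x68, mem[0x17]=0x92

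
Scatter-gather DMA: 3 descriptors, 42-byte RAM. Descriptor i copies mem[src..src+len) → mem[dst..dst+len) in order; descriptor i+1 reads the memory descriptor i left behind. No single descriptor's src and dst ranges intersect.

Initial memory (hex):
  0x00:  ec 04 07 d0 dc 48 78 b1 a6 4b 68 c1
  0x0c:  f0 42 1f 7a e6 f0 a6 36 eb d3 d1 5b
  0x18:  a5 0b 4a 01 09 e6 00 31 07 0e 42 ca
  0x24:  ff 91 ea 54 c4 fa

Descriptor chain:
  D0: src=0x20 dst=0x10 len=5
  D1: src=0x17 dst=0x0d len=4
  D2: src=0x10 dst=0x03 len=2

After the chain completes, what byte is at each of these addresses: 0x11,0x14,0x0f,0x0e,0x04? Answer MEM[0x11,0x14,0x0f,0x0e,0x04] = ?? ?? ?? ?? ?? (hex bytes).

MEM[0x11,0x14,0x0f,0x0e,0x04] = 0e ff 0b a5 0e

  after D0: wrote 5B at 0x10 = 070e42caff
  after D1: wrote 4B at 0x0d = 5ba50b4a
  after D2: wrote 2B at 0x03 = 4a0e
query mem[0x11]=0x0e, mem[0x14]=0xff, mem[0x0f]=0x0b, mem[0x0e]=0xa5, mem[0x04]=0x0e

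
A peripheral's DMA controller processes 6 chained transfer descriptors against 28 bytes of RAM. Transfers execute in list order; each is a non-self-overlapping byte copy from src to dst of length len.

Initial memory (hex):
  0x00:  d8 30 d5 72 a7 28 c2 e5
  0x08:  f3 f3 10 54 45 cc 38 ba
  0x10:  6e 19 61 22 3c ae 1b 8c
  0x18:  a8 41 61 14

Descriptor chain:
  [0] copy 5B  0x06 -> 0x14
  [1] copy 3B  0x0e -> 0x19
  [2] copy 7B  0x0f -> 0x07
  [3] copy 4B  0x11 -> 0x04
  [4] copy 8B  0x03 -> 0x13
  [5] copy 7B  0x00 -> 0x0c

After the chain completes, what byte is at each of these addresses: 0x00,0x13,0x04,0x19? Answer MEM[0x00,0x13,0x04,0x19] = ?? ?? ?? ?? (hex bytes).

D0: mem[0x14..0x18] <- [c2 e5 f3 f3 10]
D1: mem[0x19..0x1b] <- [38 ba 6e]
D2: mem[0x07..0x0d] <- [ba 6e 19 61 22 c2 e5]
D3: mem[0x04..0x07] <- [19 61 22 c2]
D4: mem[0x13..0x1a] <- [72 19 61 22 c2 6e 19 61]
D5: mem[0x0c..0x12] <- [d8 30 d5 72 19 61 22]
query mem[0x00]=0xd8, mem[0x13]=0x72, mem[0x04]=0x19, mem[0x19]=0x19

MEM[0x00,0x13,0x04,0x19] = d8 72 19 19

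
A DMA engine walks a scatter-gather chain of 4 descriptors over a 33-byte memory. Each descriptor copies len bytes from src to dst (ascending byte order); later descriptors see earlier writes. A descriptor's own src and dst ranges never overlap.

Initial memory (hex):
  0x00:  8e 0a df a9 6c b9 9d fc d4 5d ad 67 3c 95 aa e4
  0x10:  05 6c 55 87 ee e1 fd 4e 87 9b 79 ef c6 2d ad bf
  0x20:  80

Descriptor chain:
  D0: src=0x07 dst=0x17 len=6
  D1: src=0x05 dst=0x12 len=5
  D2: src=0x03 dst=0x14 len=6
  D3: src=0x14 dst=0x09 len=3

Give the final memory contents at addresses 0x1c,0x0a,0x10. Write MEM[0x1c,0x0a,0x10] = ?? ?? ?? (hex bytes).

  after D0: wrote 6B at 0x17 = fcd45dad673c
  after D1: wrote 5B at 0x12 = b99dfcd45d
  after D2: wrote 6B at 0x14 = a96cb99dfcd4
  after D3: wrote 3B at 0x09 = a96cb9
query mem[0x1c]=0x3c, mem[0x0a]=0x6c, mem[0x10]=0x05

MEM[0x1c,0x0a,0x10] = 3c 6c 05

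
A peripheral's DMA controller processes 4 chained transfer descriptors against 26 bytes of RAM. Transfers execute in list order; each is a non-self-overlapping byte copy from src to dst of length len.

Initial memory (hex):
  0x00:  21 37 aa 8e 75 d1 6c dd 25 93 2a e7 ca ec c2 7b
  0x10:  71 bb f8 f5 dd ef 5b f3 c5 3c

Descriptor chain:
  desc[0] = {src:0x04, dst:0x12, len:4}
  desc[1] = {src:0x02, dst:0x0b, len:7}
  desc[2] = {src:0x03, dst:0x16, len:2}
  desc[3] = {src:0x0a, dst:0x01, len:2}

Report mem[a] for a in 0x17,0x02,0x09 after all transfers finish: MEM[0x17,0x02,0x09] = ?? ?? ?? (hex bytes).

MEM[0x17,0x02,0x09] = 75 aa 93

[0] 0x04->0x12 len=4 : 75 d1 6c dd
[1] 0x02->0x0b len=7 : aa 8e 75 d1 6c dd 25
[2] 0x03->0x16 len=2 : 8e 75
[3] 0x0a->0x01 len=2 : 2a aa
query mem[0x17]=0x75, mem[0x02]=0xaa, mem[0x09]=0x93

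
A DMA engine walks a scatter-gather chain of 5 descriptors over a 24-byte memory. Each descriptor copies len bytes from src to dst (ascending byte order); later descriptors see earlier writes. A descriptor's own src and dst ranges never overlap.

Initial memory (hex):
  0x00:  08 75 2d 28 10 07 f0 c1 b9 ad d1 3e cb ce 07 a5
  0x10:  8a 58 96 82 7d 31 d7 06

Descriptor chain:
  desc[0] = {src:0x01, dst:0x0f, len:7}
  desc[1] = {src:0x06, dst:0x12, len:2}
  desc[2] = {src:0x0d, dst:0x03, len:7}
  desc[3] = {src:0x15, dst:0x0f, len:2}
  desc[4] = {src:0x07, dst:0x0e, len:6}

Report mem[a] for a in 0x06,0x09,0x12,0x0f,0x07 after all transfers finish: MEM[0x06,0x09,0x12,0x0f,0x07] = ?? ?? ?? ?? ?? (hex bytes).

  after D0: wrote 7B at 0x0f = 752d281007f0c1
  after D1: wrote 2B at 0x12 = f0c1
  after D2: wrote 7B at 0x03 = ce07752d28f0c1
  after D3: wrote 2B at 0x0f = c1d7
  after D4: wrote 6B at 0x0e = 28f0c1d13ecb
query mem[0x06]=0x2d, mem[0x09]=0xc1, mem[0x12]=0x3e, mem[0x0f]=0xf0, mem[0x07]=0x28

MEM[0x06,0x09,0x12,0x0f,0x07] = 2d c1 3e f0 28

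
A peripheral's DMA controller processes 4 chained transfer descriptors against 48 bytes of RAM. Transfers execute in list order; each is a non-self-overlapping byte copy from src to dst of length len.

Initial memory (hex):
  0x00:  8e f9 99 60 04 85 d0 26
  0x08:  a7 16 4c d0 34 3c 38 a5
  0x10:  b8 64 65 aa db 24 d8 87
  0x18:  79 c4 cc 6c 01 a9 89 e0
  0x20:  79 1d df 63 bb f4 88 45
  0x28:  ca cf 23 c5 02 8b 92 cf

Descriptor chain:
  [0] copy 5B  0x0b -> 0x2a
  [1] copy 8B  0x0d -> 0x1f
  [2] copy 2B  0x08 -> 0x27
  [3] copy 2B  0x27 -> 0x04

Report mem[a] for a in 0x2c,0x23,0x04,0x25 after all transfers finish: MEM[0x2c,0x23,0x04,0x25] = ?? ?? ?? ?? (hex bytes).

MEM[0x2c,0x23,0x04,0x25] = 3c 64 a7 aa

D0: mem[0x2a..0x2e] <- [d0 34 3c 38 a5]
D1: mem[0x1f..0x26] <- [3c 38 a5 b8 64 65 aa db]
D2: mem[0x27..0x28] <- [a7 16]
D3: mem[0x04..0x05] <- [a7 16]
query mem[0x2c]=0x3c, mem[0x23]=0x64, mem[0x04]=0xa7, mem[0x25]=0xaa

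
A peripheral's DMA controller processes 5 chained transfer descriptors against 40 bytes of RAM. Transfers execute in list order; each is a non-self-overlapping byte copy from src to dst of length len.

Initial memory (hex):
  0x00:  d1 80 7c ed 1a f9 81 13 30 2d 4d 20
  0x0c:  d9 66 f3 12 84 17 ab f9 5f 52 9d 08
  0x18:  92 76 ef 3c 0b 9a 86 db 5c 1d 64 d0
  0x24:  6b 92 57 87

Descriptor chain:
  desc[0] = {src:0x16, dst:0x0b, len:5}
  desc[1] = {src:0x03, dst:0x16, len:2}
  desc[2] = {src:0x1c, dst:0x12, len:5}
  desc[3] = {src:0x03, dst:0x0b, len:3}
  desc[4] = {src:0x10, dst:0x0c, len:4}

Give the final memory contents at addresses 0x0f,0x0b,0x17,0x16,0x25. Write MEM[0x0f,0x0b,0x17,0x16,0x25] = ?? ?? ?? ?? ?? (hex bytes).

  after D0: wrote 5B at 0x0b = 9d089276ef
  after D1: wrote 2B at 0x16 = ed1a
  after D2: wrote 5B at 0x12 = 0b9a86db5c
  after D3: wrote 3B at 0x0b = ed1af9
  after D4: wrote 4B at 0x0c = 84170b9a
query mem[0x0f]=0x9a, mem[0x0b]=0xed, mem[0x17]=0x1a, mem[0x16]=0x5c, mem[0x25]=0x92

MEM[0x0f,0x0b,0x17,0x16,0x25] = 9a ed 1a 5c 92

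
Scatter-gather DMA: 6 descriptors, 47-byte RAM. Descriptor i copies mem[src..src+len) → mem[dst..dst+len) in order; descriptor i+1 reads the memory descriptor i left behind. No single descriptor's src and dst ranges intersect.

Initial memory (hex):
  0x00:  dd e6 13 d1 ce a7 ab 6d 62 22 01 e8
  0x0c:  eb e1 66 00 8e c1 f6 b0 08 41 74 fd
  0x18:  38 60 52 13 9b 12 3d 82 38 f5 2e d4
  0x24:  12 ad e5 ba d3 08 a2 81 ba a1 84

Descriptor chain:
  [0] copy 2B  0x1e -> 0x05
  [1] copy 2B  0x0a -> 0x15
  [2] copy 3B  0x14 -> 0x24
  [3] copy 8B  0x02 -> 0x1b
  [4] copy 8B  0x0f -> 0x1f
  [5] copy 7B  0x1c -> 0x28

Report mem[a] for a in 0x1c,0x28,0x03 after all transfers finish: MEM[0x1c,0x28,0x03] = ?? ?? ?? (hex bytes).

MEM[0x1c,0x28,0x03] = d1 d1 d1

[0] 0x1e->0x05 len=2 : 3d 82
[1] 0x0a->0x15 len=2 : 01 e8
[2] 0x14->0x24 len=3 : 08 01 e8
[3] 0x02->0x1b len=8 : 13 d1 ce 3d 82 6d 62 22
[4] 0x0f->0x1f len=8 : 00 8e c1 f6 b0 08 01 e8
[5] 0x1c->0x28 len=7 : d1 ce 3d 00 8e c1 f6
query mem[0x1c]=0xd1, mem[0x28]=0xd1, mem[0x03]=0xd1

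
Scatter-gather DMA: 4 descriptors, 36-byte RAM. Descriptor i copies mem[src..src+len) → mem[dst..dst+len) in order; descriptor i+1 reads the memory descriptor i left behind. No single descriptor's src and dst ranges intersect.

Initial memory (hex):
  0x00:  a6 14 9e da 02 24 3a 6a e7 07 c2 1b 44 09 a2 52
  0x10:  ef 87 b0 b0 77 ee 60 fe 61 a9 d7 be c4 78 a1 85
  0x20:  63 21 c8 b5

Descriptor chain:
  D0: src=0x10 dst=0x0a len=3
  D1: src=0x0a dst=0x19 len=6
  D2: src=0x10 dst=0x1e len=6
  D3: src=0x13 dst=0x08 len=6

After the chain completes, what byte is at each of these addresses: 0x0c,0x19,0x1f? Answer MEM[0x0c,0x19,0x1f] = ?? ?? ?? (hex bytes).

MEM[0x0c,0x19,0x1f] = fe ef 87

[0] 0x10->0x0a len=3 : ef 87 b0
[1] 0x0a->0x19 len=6 : ef 87 b0 09 a2 52
[2] 0x10->0x1e len=6 : ef 87 b0 b0 77 ee
[3] 0x13->0x08 len=6 : b0 77 ee 60 fe 61
query mem[0x0c]=0xfe, mem[0x19]=0xef, mem[0x1f]=0x87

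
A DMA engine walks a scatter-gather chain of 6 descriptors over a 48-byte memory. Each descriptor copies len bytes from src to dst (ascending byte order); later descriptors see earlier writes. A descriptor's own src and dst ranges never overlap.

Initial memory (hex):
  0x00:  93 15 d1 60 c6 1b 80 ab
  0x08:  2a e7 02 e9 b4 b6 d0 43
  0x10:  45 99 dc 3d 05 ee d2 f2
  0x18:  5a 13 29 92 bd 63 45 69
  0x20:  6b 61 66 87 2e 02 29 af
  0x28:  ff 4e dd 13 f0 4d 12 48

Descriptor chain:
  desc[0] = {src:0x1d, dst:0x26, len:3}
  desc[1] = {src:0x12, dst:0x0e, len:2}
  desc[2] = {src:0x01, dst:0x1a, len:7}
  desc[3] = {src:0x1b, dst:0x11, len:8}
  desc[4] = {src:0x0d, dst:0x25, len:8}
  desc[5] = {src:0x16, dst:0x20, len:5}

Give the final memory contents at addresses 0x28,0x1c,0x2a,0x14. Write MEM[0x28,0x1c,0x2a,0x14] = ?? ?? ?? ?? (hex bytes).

  after D0: wrote 3B at 0x26 = 634569
  after D1: wrote 2B at 0x0e = dc3d
  after D2: wrote 7B at 0x1a = 15d160c61b80ab
  after D3: wrote 8B at 0x11 = d160c61b80ab6166
  after D4: wrote 8B at 0x25 = b6dc3d45d160c61b
  after D5: wrote 5B at 0x20 = ab61661315
query mem[0x28]=0x45, mem[0x1c]=0x60, mem[0x2a]=0x60, mem[0x14]=0x1b

MEM[0x28,0x1c,0x2a,0x14] = 45 60 60 1b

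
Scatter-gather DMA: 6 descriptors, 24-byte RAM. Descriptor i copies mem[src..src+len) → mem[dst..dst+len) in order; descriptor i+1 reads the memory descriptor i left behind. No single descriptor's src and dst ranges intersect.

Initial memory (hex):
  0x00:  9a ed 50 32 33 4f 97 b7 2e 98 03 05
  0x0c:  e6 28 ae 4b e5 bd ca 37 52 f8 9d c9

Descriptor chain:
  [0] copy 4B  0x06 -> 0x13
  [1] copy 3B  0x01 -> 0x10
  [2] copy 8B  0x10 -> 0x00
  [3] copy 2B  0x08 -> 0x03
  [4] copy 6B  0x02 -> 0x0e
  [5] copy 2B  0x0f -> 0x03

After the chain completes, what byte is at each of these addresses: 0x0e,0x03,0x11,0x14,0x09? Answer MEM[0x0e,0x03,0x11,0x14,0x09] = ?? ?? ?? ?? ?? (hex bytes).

MEM[0x0e,0x03,0x11,0x14,0x09] = 32 2e 2e b7 98

#0 dst[0x13+4] := {0x97,0xb7,0x2e,0x98}
#1 dst[0x10+3] := {0xed,0x50,0x32}
#2 dst[0x00+8] := {0xed,0x50,0x32,0x97,0xb7,0x2e,0x98,0xc9}
#3 dst[0x03+2] := {0x2e,0x98}
#4 dst[0x0e+6] := {0x32,0x2e,0x98,0x2e,0x98,0xc9}
#5 dst[0x03+2] := {0x2e,0x98}
query mem[0x0e]=0x32, mem[0x03]=0x2e, mem[0x11]=0x2e, mem[0x14]=0xb7, mem[0x09]=0x98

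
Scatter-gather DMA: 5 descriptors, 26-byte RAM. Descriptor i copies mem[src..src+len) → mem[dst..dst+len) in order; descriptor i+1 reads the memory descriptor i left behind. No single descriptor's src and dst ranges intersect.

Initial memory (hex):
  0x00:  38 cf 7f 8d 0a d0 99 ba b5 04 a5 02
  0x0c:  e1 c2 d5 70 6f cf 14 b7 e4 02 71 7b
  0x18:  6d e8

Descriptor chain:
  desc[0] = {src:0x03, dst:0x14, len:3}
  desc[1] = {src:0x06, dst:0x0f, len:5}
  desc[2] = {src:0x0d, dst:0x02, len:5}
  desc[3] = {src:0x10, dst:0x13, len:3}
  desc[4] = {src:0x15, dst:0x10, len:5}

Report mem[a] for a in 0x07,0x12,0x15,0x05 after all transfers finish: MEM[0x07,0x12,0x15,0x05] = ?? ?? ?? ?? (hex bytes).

[0] 0x03->0x14 len=3 : 8d 0a d0
[1] 0x06->0x0f len=5 : 99 ba b5 04 a5
[2] 0x0d->0x02 len=5 : c2 d5 99 ba b5
[3] 0x10->0x13 len=3 : ba b5 04
[4] 0x15->0x10 len=5 : 04 d0 7b 6d e8
query mem[0x07]=0xba, mem[0x12]=0x7b, mem[0x15]=0x04, mem[0x05]=0xba

MEM[0x07,0x12,0x15,0x05] = ba 7b 04 ba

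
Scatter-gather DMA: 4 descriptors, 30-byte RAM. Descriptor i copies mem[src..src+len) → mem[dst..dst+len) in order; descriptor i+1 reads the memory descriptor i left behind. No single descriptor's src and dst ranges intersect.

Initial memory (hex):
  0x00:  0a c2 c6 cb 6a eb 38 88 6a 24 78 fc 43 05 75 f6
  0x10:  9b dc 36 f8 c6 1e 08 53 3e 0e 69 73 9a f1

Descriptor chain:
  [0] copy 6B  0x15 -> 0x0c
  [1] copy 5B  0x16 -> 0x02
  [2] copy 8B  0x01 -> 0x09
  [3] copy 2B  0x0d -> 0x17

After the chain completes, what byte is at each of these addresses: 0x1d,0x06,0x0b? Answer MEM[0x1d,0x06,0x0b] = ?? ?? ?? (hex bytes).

MEM[0x1d,0x06,0x0b] = f1 69 53

  after D0: wrote 6B at 0x0c = 1e08533e0e69
  after D1: wrote 5B at 0x02 = 08533e0e69
  after D2: wrote 8B at 0x09 = c208533e0e69886a
  after D3: wrote 2B at 0x17 = 0e69
query mem[0x1d]=0xf1, mem[0x06]=0x69, mem[0x0b]=0x53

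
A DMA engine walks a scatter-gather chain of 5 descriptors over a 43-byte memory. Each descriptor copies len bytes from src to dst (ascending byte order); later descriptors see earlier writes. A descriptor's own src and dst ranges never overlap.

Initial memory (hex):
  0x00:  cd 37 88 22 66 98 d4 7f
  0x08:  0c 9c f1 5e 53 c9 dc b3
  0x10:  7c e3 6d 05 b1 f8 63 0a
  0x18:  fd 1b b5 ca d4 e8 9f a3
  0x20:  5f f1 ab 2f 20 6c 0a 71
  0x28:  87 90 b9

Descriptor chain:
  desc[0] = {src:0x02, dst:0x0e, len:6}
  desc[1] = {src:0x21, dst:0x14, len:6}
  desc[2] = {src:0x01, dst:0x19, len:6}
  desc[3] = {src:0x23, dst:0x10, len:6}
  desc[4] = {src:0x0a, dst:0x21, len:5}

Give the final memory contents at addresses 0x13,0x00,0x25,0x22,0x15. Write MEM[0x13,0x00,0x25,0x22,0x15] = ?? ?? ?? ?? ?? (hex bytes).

MEM[0x13,0x00,0x25,0x22,0x15] = 0a cd 88 5e 87

[0] 0x02->0x0e len=6 : 88 22 66 98 d4 7f
[1] 0x21->0x14 len=6 : f1 ab 2f 20 6c 0a
[2] 0x01->0x19 len=6 : 37 88 22 66 98 d4
[3] 0x23->0x10 len=6 : 2f 20 6c 0a 71 87
[4] 0x0a->0x21 len=5 : f1 5e 53 c9 88
query mem[0x13]=0x0a, mem[0x00]=0xcd, mem[0x25]=0x88, mem[0x22]=0x5e, mem[0x15]=0x87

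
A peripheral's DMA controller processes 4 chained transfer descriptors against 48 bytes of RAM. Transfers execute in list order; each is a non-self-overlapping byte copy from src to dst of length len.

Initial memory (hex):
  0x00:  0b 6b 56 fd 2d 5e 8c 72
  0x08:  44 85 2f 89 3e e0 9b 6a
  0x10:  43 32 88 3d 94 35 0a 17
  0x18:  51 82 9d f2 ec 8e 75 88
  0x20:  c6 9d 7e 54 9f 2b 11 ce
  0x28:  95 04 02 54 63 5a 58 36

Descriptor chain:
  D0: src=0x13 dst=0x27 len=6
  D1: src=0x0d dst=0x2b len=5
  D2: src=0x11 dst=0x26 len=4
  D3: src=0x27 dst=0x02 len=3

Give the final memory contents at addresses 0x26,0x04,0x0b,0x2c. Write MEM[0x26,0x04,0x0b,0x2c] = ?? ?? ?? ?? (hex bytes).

MEM[0x26,0x04,0x0b,0x2c] = 32 94 89 9b

#0 dst[0x27+6] := {0x3d,0x94,0x35,0x0a,0x17,0x51}
#1 dst[0x2b+5] := {0xe0,0x9b,0x6a,0x43,0x32}
#2 dst[0x26+4] := {0x32,0x88,0x3d,0x94}
#3 dst[0x02+3] := {0x88,0x3d,0x94}
query mem[0x26]=0x32, mem[0x04]=0x94, mem[0x0b]=0x89, mem[0x2c]=0x9b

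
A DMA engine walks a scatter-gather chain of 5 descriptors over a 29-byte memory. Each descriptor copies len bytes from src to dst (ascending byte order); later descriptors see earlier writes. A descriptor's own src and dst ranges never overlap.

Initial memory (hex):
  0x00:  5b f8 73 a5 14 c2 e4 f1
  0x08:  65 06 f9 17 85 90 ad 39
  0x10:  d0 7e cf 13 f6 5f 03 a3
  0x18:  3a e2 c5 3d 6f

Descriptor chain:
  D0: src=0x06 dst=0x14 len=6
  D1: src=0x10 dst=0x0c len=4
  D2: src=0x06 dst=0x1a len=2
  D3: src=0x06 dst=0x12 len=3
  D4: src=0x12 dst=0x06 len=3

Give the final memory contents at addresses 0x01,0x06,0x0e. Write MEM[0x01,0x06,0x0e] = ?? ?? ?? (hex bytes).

MEM[0x01,0x06,0x0e] = f8 e4 cf

[0] 0x06->0x14 len=6 : e4 f1 65 06 f9 17
[1] 0x10->0x0c len=4 : d0 7e cf 13
[2] 0x06->0x1a len=2 : e4 f1
[3] 0x06->0x12 len=3 : e4 f1 65
[4] 0x12->0x06 len=3 : e4 f1 65
query mem[0x01]=0xf8, mem[0x06]=0xe4, mem[0x0e]=0xcf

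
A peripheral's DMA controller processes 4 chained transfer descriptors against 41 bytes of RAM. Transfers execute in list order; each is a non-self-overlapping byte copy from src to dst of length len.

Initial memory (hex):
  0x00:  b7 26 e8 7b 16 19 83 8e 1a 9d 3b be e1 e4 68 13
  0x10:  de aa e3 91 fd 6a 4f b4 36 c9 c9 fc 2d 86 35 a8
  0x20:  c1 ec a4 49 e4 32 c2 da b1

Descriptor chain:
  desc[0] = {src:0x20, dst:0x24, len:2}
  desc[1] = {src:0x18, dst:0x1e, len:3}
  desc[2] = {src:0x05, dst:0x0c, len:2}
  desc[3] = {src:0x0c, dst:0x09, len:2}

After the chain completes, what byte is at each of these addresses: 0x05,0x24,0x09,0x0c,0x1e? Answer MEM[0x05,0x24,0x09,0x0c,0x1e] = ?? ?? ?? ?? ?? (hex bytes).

D0: mem[0x24..0x25] <- [c1 ec]
D1: mem[0x1e..0x20] <- [36 c9 c9]
D2: mem[0x0c..0x0d] <- [19 83]
D3: mem[0x09..0x0a] <- [19 83]
query mem[0x05]=0x19, mem[0x24]=0xc1, mem[0x09]=0x19, mem[0x0c]=0x19, mem[0x1e]=0x36

MEM[0x05,0x24,0x09,0x0c,0x1e] = 19 c1 19 19 36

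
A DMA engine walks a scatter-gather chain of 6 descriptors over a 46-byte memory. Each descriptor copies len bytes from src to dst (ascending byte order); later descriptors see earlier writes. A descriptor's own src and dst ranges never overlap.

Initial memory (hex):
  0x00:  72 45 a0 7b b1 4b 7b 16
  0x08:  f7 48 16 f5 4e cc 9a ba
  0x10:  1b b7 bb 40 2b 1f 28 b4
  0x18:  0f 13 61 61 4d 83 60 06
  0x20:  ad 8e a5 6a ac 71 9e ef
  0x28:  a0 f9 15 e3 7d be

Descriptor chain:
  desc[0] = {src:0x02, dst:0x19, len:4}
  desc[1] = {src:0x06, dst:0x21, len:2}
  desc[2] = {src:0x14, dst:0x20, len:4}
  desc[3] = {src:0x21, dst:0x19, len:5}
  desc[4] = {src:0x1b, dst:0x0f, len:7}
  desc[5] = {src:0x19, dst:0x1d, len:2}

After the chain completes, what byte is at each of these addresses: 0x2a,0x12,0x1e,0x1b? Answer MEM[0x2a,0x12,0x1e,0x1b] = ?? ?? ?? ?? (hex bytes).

MEM[0x2a,0x12,0x1e,0x1b] = 15 60 28 b4

[0] 0x02->0x19 len=4 : a0 7b b1 4b
[1] 0x06->0x21 len=2 : 7b 16
[2] 0x14->0x20 len=4 : 2b 1f 28 b4
[3] 0x21->0x19 len=5 : 1f 28 b4 ac 71
[4] 0x1b->0x0f len=7 : b4 ac 71 60 06 2b 1f
[5] 0x19->0x1d len=2 : 1f 28
query mem[0x2a]=0x15, mem[0x12]=0x60, mem[0x1e]=0x28, mem[0x1b]=0xb4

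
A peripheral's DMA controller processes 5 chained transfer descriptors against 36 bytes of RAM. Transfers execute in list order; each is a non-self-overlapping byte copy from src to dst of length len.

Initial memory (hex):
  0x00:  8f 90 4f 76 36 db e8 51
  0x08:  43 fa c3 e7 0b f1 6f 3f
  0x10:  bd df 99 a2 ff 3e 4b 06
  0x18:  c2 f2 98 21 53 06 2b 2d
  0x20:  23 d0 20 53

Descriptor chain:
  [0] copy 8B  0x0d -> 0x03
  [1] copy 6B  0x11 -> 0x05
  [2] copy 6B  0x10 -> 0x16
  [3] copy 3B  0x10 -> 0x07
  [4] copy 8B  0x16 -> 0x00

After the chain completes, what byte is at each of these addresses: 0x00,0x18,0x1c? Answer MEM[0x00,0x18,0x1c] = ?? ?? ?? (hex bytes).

MEM[0x00,0x18,0x1c] = bd 99 53

#0 dst[0x03+8] := {0xf1,0x6f,0x3f,0xbd,0xdf,0x99,0xa2,0xff}
#1 dst[0x05+6] := {0xdf,0x99,0xa2,0xff,0x3e,0x4b}
#2 dst[0x16+6] := {0xbd,0xdf,0x99,0xa2,0xff,0x3e}
#3 dst[0x07+3] := {0xbd,0xdf,0x99}
#4 dst[0x00+8] := {0xbd,0xdf,0x99,0xa2,0xff,0x3e,0x53,0x06}
query mem[0x00]=0xbd, mem[0x18]=0x99, mem[0x1c]=0x53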